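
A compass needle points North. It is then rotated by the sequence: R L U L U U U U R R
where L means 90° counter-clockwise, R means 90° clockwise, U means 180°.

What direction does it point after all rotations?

Start: North
  R (right (90° clockwise)) -> East
  L (left (90° counter-clockwise)) -> North
  U (U-turn (180°)) -> South
  L (left (90° counter-clockwise)) -> East
  U (U-turn (180°)) -> West
  U (U-turn (180°)) -> East
  U (U-turn (180°)) -> West
  U (U-turn (180°)) -> East
  R (right (90° clockwise)) -> South
  R (right (90° clockwise)) -> West
Final: West

Answer: Final heading: West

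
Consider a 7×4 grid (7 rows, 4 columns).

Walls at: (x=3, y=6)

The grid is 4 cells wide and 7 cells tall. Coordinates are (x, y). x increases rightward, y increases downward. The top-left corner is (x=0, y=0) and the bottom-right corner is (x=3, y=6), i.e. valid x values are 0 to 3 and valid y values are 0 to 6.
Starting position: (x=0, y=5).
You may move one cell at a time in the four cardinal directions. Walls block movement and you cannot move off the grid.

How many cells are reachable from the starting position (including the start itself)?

BFS flood-fill from (x=0, y=5):
  Distance 0: (x=0, y=5)
  Distance 1: (x=0, y=4), (x=1, y=5), (x=0, y=6)
  Distance 2: (x=0, y=3), (x=1, y=4), (x=2, y=5), (x=1, y=6)
  Distance 3: (x=0, y=2), (x=1, y=3), (x=2, y=4), (x=3, y=5), (x=2, y=6)
  Distance 4: (x=0, y=1), (x=1, y=2), (x=2, y=3), (x=3, y=4)
  Distance 5: (x=0, y=0), (x=1, y=1), (x=2, y=2), (x=3, y=3)
  Distance 6: (x=1, y=0), (x=2, y=1), (x=3, y=2)
  Distance 7: (x=2, y=0), (x=3, y=1)
  Distance 8: (x=3, y=0)
Total reachable: 27 (grid has 27 open cells total)

Answer: Reachable cells: 27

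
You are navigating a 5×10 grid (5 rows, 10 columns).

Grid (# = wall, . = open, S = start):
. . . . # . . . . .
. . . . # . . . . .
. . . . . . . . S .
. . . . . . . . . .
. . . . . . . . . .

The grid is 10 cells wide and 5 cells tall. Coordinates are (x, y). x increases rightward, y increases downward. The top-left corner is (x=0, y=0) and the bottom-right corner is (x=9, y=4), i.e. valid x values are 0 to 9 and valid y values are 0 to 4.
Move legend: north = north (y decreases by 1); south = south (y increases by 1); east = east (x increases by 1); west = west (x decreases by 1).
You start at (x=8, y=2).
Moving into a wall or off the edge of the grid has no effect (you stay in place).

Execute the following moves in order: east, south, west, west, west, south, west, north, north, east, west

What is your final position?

Start: (x=8, y=2)
  east (east): (x=8, y=2) -> (x=9, y=2)
  south (south): (x=9, y=2) -> (x=9, y=3)
  west (west): (x=9, y=3) -> (x=8, y=3)
  west (west): (x=8, y=3) -> (x=7, y=3)
  west (west): (x=7, y=3) -> (x=6, y=3)
  south (south): (x=6, y=3) -> (x=6, y=4)
  west (west): (x=6, y=4) -> (x=5, y=4)
  north (north): (x=5, y=4) -> (x=5, y=3)
  north (north): (x=5, y=3) -> (x=5, y=2)
  east (east): (x=5, y=2) -> (x=6, y=2)
  west (west): (x=6, y=2) -> (x=5, y=2)
Final: (x=5, y=2)

Answer: Final position: (x=5, y=2)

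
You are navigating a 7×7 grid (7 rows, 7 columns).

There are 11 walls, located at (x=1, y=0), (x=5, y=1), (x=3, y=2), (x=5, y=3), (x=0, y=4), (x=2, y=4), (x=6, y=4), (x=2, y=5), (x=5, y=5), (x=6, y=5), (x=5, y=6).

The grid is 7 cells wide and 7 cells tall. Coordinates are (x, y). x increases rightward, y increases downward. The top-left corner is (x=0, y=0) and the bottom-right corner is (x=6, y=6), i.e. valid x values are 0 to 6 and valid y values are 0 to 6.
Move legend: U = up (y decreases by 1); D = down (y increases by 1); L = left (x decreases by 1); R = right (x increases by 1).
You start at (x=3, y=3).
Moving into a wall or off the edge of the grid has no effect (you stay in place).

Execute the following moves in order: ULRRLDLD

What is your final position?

Start: (x=3, y=3)
  U (up): blocked, stay at (x=3, y=3)
  L (left): (x=3, y=3) -> (x=2, y=3)
  R (right): (x=2, y=3) -> (x=3, y=3)
  R (right): (x=3, y=3) -> (x=4, y=3)
  L (left): (x=4, y=3) -> (x=3, y=3)
  D (down): (x=3, y=3) -> (x=3, y=4)
  L (left): blocked, stay at (x=3, y=4)
  D (down): (x=3, y=4) -> (x=3, y=5)
Final: (x=3, y=5)

Answer: Final position: (x=3, y=5)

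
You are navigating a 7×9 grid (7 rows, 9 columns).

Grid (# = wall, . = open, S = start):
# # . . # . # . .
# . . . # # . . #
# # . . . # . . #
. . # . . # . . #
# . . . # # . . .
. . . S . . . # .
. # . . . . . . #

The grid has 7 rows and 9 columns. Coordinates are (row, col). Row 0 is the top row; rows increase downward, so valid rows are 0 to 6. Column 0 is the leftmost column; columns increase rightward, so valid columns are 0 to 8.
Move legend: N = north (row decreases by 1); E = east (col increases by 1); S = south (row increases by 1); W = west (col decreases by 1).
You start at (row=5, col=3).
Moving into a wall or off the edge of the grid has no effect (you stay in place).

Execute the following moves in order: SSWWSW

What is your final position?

Start: (row=5, col=3)
  S (south): (row=5, col=3) -> (row=6, col=3)
  S (south): blocked, stay at (row=6, col=3)
  W (west): (row=6, col=3) -> (row=6, col=2)
  W (west): blocked, stay at (row=6, col=2)
  S (south): blocked, stay at (row=6, col=2)
  W (west): blocked, stay at (row=6, col=2)
Final: (row=6, col=2)

Answer: Final position: (row=6, col=2)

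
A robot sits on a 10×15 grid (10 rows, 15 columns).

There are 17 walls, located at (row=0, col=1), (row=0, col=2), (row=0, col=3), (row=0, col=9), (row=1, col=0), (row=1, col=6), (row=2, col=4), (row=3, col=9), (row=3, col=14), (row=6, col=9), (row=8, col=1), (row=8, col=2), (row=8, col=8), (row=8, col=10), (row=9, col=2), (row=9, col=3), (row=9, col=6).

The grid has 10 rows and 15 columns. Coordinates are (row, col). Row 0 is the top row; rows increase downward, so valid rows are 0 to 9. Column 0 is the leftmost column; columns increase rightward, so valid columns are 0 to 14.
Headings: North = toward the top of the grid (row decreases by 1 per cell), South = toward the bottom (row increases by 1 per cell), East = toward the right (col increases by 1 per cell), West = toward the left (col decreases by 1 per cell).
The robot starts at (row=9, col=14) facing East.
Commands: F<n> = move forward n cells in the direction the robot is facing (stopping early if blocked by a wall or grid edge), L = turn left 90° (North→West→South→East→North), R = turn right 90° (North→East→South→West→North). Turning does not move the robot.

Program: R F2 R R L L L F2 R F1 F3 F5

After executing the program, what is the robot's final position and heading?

Answer: Final position: (row=9, col=14), facing South

Derivation:
Start: (row=9, col=14), facing East
  R: turn right, now facing South
  F2: move forward 0/2 (blocked), now at (row=9, col=14)
  R: turn right, now facing West
  R: turn right, now facing North
  L: turn left, now facing West
  L: turn left, now facing South
  L: turn left, now facing East
  F2: move forward 0/2 (blocked), now at (row=9, col=14)
  R: turn right, now facing South
  F1: move forward 0/1 (blocked), now at (row=9, col=14)
  F3: move forward 0/3 (blocked), now at (row=9, col=14)
  F5: move forward 0/5 (blocked), now at (row=9, col=14)
Final: (row=9, col=14), facing South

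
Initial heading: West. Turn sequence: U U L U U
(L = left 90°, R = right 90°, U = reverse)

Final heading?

Answer: Final heading: South

Derivation:
Start: West
  U (U-turn (180°)) -> East
  U (U-turn (180°)) -> West
  L (left (90° counter-clockwise)) -> South
  U (U-turn (180°)) -> North
  U (U-turn (180°)) -> South
Final: South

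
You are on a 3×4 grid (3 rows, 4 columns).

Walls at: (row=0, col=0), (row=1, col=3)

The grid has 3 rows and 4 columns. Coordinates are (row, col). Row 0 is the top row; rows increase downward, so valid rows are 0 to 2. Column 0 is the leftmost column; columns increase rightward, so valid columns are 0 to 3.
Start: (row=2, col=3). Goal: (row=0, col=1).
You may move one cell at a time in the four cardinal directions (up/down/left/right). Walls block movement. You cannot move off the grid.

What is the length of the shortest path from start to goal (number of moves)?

BFS from (row=2, col=3) until reaching (row=0, col=1):
  Distance 0: (row=2, col=3)
  Distance 1: (row=2, col=2)
  Distance 2: (row=1, col=2), (row=2, col=1)
  Distance 3: (row=0, col=2), (row=1, col=1), (row=2, col=0)
  Distance 4: (row=0, col=1), (row=0, col=3), (row=1, col=0)  <- goal reached here
One shortest path (4 moves): (row=2, col=3) -> (row=2, col=2) -> (row=2, col=1) -> (row=1, col=1) -> (row=0, col=1)

Answer: Shortest path length: 4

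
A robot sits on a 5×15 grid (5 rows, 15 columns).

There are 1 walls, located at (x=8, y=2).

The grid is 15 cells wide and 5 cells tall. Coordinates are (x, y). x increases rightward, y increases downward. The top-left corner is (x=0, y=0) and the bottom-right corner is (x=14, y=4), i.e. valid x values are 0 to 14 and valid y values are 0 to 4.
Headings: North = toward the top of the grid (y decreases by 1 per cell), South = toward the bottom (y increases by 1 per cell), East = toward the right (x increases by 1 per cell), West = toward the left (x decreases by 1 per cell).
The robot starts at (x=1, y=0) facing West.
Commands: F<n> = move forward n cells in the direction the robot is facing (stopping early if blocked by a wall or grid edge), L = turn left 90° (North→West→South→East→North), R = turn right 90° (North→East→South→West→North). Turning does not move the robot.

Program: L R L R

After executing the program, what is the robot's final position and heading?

Start: (x=1, y=0), facing West
  L: turn left, now facing South
  R: turn right, now facing West
  L: turn left, now facing South
  R: turn right, now facing West
Final: (x=1, y=0), facing West

Answer: Final position: (x=1, y=0), facing West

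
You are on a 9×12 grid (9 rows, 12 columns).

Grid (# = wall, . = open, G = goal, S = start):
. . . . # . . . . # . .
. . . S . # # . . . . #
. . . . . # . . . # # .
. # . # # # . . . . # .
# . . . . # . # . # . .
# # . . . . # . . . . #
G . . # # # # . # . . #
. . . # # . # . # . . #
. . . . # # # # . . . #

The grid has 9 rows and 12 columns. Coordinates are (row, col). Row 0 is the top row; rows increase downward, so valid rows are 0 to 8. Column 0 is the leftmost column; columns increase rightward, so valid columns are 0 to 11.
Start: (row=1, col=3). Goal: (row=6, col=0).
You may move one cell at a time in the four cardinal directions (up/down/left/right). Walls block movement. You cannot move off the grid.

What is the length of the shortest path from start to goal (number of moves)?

BFS from (row=1, col=3) until reaching (row=6, col=0):
  Distance 0: (row=1, col=3)
  Distance 1: (row=0, col=3), (row=1, col=2), (row=1, col=4), (row=2, col=3)
  Distance 2: (row=0, col=2), (row=1, col=1), (row=2, col=2), (row=2, col=4)
  Distance 3: (row=0, col=1), (row=1, col=0), (row=2, col=1), (row=3, col=2)
  Distance 4: (row=0, col=0), (row=2, col=0), (row=4, col=2)
  Distance 5: (row=3, col=0), (row=4, col=1), (row=4, col=3), (row=5, col=2)
  Distance 6: (row=4, col=4), (row=5, col=3), (row=6, col=2)
  Distance 7: (row=5, col=4), (row=6, col=1), (row=7, col=2)
  Distance 8: (row=5, col=5), (row=6, col=0), (row=7, col=1), (row=8, col=2)  <- goal reached here
One shortest path (8 moves): (row=1, col=3) -> (row=1, col=2) -> (row=2, col=2) -> (row=3, col=2) -> (row=4, col=2) -> (row=5, col=2) -> (row=6, col=2) -> (row=6, col=1) -> (row=6, col=0)

Answer: Shortest path length: 8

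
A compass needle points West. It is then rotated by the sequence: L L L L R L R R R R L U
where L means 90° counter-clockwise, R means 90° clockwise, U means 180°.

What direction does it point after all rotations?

Start: West
  L (left (90° counter-clockwise)) -> South
  L (left (90° counter-clockwise)) -> East
  L (left (90° counter-clockwise)) -> North
  L (left (90° counter-clockwise)) -> West
  R (right (90° clockwise)) -> North
  L (left (90° counter-clockwise)) -> West
  R (right (90° clockwise)) -> North
  R (right (90° clockwise)) -> East
  R (right (90° clockwise)) -> South
  R (right (90° clockwise)) -> West
  L (left (90° counter-clockwise)) -> South
  U (U-turn (180°)) -> North
Final: North

Answer: Final heading: North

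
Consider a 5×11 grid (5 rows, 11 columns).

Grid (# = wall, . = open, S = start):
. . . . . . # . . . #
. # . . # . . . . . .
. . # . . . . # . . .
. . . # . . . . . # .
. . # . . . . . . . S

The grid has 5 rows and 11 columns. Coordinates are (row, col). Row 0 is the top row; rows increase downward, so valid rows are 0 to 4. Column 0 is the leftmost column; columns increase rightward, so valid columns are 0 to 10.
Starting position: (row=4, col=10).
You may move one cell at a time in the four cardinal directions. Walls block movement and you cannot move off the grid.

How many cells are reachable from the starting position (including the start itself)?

Answer: Reachable cells: 46

Derivation:
BFS flood-fill from (row=4, col=10):
  Distance 0: (row=4, col=10)
  Distance 1: (row=3, col=10), (row=4, col=9)
  Distance 2: (row=2, col=10), (row=4, col=8)
  Distance 3: (row=1, col=10), (row=2, col=9), (row=3, col=8), (row=4, col=7)
  Distance 4: (row=1, col=9), (row=2, col=8), (row=3, col=7), (row=4, col=6)
  Distance 5: (row=0, col=9), (row=1, col=8), (row=3, col=6), (row=4, col=5)
  Distance 6: (row=0, col=8), (row=1, col=7), (row=2, col=6), (row=3, col=5), (row=4, col=4)
  Distance 7: (row=0, col=7), (row=1, col=6), (row=2, col=5), (row=3, col=4), (row=4, col=3)
  Distance 8: (row=1, col=5), (row=2, col=4)
  Distance 9: (row=0, col=5), (row=2, col=3)
  Distance 10: (row=0, col=4), (row=1, col=3)
  Distance 11: (row=0, col=3), (row=1, col=2)
  Distance 12: (row=0, col=2)
  Distance 13: (row=0, col=1)
  Distance 14: (row=0, col=0)
  Distance 15: (row=1, col=0)
  Distance 16: (row=2, col=0)
  Distance 17: (row=2, col=1), (row=3, col=0)
  Distance 18: (row=3, col=1), (row=4, col=0)
  Distance 19: (row=3, col=2), (row=4, col=1)
Total reachable: 46 (grid has 46 open cells total)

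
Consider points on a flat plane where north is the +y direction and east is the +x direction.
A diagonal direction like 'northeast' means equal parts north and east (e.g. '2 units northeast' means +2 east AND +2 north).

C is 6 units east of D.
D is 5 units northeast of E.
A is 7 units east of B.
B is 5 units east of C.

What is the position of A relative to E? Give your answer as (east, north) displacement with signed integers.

Answer: A is at (east=23, north=5) relative to E.

Derivation:
Place E at the origin (east=0, north=0).
  D is 5 units northeast of E: delta (east=+5, north=+5); D at (east=5, north=5).
  C is 6 units east of D: delta (east=+6, north=+0); C at (east=11, north=5).
  B is 5 units east of C: delta (east=+5, north=+0); B at (east=16, north=5).
  A is 7 units east of B: delta (east=+7, north=+0); A at (east=23, north=5).
Therefore A relative to E: (east=23, north=5).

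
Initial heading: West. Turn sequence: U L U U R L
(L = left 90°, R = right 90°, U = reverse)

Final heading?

Answer: Final heading: North

Derivation:
Start: West
  U (U-turn (180°)) -> East
  L (left (90° counter-clockwise)) -> North
  U (U-turn (180°)) -> South
  U (U-turn (180°)) -> North
  R (right (90° clockwise)) -> East
  L (left (90° counter-clockwise)) -> North
Final: North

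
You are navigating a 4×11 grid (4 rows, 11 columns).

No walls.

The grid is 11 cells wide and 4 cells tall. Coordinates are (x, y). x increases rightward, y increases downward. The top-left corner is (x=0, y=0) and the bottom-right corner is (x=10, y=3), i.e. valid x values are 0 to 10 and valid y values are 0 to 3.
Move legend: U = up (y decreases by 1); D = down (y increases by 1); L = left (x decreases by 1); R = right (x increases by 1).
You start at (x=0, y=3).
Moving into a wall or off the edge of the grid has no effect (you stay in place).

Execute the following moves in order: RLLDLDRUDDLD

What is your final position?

Answer: Final position: (x=0, y=3)

Derivation:
Start: (x=0, y=3)
  R (right): (x=0, y=3) -> (x=1, y=3)
  L (left): (x=1, y=3) -> (x=0, y=3)
  L (left): blocked, stay at (x=0, y=3)
  D (down): blocked, stay at (x=0, y=3)
  L (left): blocked, stay at (x=0, y=3)
  D (down): blocked, stay at (x=0, y=3)
  R (right): (x=0, y=3) -> (x=1, y=3)
  U (up): (x=1, y=3) -> (x=1, y=2)
  D (down): (x=1, y=2) -> (x=1, y=3)
  D (down): blocked, stay at (x=1, y=3)
  L (left): (x=1, y=3) -> (x=0, y=3)
  D (down): blocked, stay at (x=0, y=3)
Final: (x=0, y=3)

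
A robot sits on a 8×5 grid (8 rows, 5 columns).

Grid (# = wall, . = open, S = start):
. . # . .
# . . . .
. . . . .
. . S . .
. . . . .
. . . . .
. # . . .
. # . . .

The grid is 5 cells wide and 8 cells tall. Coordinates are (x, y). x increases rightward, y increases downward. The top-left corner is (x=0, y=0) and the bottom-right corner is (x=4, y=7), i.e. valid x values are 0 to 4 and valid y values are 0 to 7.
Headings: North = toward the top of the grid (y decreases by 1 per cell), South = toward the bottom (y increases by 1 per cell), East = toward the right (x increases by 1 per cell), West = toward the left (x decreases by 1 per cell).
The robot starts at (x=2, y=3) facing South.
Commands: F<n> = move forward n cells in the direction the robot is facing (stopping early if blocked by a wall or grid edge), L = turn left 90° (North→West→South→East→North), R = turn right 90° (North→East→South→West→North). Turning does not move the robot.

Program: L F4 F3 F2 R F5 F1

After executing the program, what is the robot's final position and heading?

Answer: Final position: (x=4, y=7), facing South

Derivation:
Start: (x=2, y=3), facing South
  L: turn left, now facing East
  F4: move forward 2/4 (blocked), now at (x=4, y=3)
  F3: move forward 0/3 (blocked), now at (x=4, y=3)
  F2: move forward 0/2 (blocked), now at (x=4, y=3)
  R: turn right, now facing South
  F5: move forward 4/5 (blocked), now at (x=4, y=7)
  F1: move forward 0/1 (blocked), now at (x=4, y=7)
Final: (x=4, y=7), facing South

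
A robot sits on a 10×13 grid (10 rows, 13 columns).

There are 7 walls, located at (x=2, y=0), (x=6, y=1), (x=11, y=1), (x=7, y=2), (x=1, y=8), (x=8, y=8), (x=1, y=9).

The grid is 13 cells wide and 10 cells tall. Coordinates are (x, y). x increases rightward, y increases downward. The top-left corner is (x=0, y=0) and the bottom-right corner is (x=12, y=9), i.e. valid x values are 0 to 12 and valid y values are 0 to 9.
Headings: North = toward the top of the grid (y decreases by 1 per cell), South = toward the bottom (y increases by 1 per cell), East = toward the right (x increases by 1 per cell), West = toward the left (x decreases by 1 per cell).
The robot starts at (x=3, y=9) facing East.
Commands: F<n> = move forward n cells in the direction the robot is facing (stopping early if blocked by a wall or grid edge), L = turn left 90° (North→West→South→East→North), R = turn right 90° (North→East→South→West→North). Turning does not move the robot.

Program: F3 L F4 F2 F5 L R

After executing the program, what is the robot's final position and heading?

Answer: Final position: (x=6, y=2), facing North

Derivation:
Start: (x=3, y=9), facing East
  F3: move forward 3, now at (x=6, y=9)
  L: turn left, now facing North
  F4: move forward 4, now at (x=6, y=5)
  F2: move forward 2, now at (x=6, y=3)
  F5: move forward 1/5 (blocked), now at (x=6, y=2)
  L: turn left, now facing West
  R: turn right, now facing North
Final: (x=6, y=2), facing North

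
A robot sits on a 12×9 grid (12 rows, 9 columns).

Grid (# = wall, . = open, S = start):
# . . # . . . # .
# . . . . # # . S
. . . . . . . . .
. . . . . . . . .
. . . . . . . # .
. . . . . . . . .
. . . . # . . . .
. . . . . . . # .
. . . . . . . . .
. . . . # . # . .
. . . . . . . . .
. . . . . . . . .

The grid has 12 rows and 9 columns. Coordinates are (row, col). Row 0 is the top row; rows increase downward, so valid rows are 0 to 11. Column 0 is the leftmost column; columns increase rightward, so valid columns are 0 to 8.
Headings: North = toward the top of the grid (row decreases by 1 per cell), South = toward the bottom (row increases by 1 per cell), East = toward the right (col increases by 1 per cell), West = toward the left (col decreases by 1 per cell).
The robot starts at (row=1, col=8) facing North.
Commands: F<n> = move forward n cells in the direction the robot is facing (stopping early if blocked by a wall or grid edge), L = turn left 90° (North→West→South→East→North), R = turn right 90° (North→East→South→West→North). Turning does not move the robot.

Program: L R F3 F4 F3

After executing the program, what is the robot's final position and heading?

Start: (row=1, col=8), facing North
  L: turn left, now facing West
  R: turn right, now facing North
  F3: move forward 1/3 (blocked), now at (row=0, col=8)
  F4: move forward 0/4 (blocked), now at (row=0, col=8)
  F3: move forward 0/3 (blocked), now at (row=0, col=8)
Final: (row=0, col=8), facing North

Answer: Final position: (row=0, col=8), facing North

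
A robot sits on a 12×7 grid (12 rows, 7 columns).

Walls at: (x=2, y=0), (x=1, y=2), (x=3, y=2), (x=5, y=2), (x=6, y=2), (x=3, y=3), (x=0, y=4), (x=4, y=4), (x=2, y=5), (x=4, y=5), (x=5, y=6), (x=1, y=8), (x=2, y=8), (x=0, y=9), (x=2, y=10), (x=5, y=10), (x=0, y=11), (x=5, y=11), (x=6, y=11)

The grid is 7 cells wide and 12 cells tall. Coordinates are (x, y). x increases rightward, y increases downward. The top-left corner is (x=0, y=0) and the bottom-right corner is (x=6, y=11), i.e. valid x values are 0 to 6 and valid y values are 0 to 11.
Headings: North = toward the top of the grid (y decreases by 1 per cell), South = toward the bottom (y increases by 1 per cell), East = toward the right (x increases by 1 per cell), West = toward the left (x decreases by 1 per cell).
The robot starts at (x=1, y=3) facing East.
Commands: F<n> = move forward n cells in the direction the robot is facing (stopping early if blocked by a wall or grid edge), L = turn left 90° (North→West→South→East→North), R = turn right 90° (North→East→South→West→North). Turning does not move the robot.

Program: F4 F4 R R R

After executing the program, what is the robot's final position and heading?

Start: (x=1, y=3), facing East
  F4: move forward 1/4 (blocked), now at (x=2, y=3)
  F4: move forward 0/4 (blocked), now at (x=2, y=3)
  R: turn right, now facing South
  R: turn right, now facing West
  R: turn right, now facing North
Final: (x=2, y=3), facing North

Answer: Final position: (x=2, y=3), facing North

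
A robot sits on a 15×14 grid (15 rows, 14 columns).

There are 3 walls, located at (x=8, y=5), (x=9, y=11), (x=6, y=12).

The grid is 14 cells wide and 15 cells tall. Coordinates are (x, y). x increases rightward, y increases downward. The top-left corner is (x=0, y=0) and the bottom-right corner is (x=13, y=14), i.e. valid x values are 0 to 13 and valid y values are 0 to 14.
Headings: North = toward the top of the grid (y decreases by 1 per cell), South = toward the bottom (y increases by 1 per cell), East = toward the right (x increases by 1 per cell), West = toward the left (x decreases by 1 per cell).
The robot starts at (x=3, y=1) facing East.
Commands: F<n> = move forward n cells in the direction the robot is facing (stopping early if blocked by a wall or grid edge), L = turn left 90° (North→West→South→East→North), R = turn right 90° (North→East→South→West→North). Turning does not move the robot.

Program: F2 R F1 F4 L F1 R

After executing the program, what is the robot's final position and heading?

Answer: Final position: (x=6, y=6), facing South

Derivation:
Start: (x=3, y=1), facing East
  F2: move forward 2, now at (x=5, y=1)
  R: turn right, now facing South
  F1: move forward 1, now at (x=5, y=2)
  F4: move forward 4, now at (x=5, y=6)
  L: turn left, now facing East
  F1: move forward 1, now at (x=6, y=6)
  R: turn right, now facing South
Final: (x=6, y=6), facing South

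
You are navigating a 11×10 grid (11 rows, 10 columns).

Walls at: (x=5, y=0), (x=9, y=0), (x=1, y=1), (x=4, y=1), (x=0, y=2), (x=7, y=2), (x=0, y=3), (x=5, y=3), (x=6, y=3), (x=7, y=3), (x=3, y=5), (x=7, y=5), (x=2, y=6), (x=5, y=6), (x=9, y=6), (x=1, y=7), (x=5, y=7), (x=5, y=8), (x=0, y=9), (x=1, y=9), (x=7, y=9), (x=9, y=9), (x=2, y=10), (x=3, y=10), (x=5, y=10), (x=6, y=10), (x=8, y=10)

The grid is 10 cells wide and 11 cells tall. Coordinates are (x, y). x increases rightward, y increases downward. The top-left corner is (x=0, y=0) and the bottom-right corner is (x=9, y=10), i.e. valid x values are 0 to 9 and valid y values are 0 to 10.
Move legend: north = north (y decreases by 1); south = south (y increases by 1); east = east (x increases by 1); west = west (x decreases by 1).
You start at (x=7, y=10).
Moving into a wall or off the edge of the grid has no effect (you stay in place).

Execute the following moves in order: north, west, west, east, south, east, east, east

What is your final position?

Answer: Final position: (x=7, y=10)

Derivation:
Start: (x=7, y=10)
  north (north): blocked, stay at (x=7, y=10)
  west (west): blocked, stay at (x=7, y=10)
  west (west): blocked, stay at (x=7, y=10)
  east (east): blocked, stay at (x=7, y=10)
  south (south): blocked, stay at (x=7, y=10)
  [×3]east (east): blocked, stay at (x=7, y=10)
Final: (x=7, y=10)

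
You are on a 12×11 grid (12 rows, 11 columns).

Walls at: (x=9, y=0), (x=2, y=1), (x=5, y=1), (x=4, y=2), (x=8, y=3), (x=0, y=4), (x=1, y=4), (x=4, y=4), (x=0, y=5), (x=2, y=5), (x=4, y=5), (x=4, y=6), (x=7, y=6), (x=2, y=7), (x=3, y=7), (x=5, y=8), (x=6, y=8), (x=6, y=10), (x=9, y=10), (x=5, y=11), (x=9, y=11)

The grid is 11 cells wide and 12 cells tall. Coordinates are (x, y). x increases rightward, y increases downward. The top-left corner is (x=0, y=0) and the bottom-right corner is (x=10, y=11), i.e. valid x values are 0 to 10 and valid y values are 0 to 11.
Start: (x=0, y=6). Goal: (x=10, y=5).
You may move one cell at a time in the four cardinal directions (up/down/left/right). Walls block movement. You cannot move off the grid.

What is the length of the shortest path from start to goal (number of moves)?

Answer: Shortest path length: 15

Derivation:
BFS from (x=0, y=6) until reaching (x=10, y=5):
  Distance 0: (x=0, y=6)
  Distance 1: (x=1, y=6), (x=0, y=7)
  Distance 2: (x=1, y=5), (x=2, y=6), (x=1, y=7), (x=0, y=8)
  Distance 3: (x=3, y=6), (x=1, y=8), (x=0, y=9)
  Distance 4: (x=3, y=5), (x=2, y=8), (x=1, y=9), (x=0, y=10)
  Distance 5: (x=3, y=4), (x=3, y=8), (x=2, y=9), (x=1, y=10), (x=0, y=11)
  Distance 6: (x=3, y=3), (x=2, y=4), (x=4, y=8), (x=3, y=9), (x=2, y=10), (x=1, y=11)
  Distance 7: (x=3, y=2), (x=2, y=3), (x=4, y=3), (x=4, y=7), (x=4, y=9), (x=3, y=10), (x=2, y=11)
  Distance 8: (x=3, y=1), (x=2, y=2), (x=1, y=3), (x=5, y=3), (x=5, y=7), (x=5, y=9), (x=4, y=10), (x=3, y=11)
  Distance 9: (x=3, y=0), (x=4, y=1), (x=1, y=2), (x=5, y=2), (x=0, y=3), (x=6, y=3), (x=5, y=4), (x=5, y=6), (x=6, y=7), (x=6, y=9), (x=5, y=10), (x=4, y=11)
  Distance 10: (x=2, y=0), (x=4, y=0), (x=1, y=1), (x=0, y=2), (x=6, y=2), (x=7, y=3), (x=6, y=4), (x=5, y=5), (x=6, y=6), (x=7, y=7), (x=7, y=9)
  Distance 11: (x=1, y=0), (x=5, y=0), (x=0, y=1), (x=6, y=1), (x=7, y=2), (x=7, y=4), (x=6, y=5), (x=8, y=7), (x=7, y=8), (x=8, y=9), (x=7, y=10)
  Distance 12: (x=0, y=0), (x=6, y=0), (x=7, y=1), (x=8, y=2), (x=8, y=4), (x=7, y=5), (x=8, y=6), (x=9, y=7), (x=8, y=8), (x=9, y=9), (x=8, y=10), (x=7, y=11)
  Distance 13: (x=7, y=0), (x=8, y=1), (x=9, y=2), (x=9, y=4), (x=8, y=5), (x=9, y=6), (x=10, y=7), (x=9, y=8), (x=10, y=9), (x=6, y=11), (x=8, y=11)
  Distance 14: (x=8, y=0), (x=9, y=1), (x=10, y=2), (x=9, y=3), (x=10, y=4), (x=9, y=5), (x=10, y=6), (x=10, y=8), (x=10, y=10)
  Distance 15: (x=10, y=1), (x=10, y=3), (x=10, y=5), (x=10, y=11)  <- goal reached here
One shortest path (15 moves): (x=0, y=6) -> (x=1, y=6) -> (x=2, y=6) -> (x=3, y=6) -> (x=3, y=5) -> (x=3, y=4) -> (x=3, y=3) -> (x=4, y=3) -> (x=5, y=3) -> (x=6, y=3) -> (x=7, y=3) -> (x=7, y=4) -> (x=8, y=4) -> (x=9, y=4) -> (x=10, y=4) -> (x=10, y=5)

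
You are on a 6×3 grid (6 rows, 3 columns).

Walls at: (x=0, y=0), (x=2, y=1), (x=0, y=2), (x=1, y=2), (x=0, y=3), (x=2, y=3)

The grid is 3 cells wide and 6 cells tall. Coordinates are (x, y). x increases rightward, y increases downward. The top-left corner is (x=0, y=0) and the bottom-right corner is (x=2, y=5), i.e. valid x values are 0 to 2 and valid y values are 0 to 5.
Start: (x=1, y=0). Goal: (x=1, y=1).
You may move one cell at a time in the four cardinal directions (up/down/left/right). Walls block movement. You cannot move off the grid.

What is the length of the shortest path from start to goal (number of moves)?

Answer: Shortest path length: 1

Derivation:
BFS from (x=1, y=0) until reaching (x=1, y=1):
  Distance 0: (x=1, y=0)
  Distance 1: (x=2, y=0), (x=1, y=1)  <- goal reached here
One shortest path (1 moves): (x=1, y=0) -> (x=1, y=1)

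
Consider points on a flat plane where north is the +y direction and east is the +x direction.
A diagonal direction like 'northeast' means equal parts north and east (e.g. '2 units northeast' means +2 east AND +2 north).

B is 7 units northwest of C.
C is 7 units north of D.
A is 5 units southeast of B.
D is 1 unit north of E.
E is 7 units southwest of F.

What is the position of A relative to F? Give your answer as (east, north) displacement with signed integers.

Answer: A is at (east=-9, north=3) relative to F.

Derivation:
Place F at the origin (east=0, north=0).
  E is 7 units southwest of F: delta (east=-7, north=-7); E at (east=-7, north=-7).
  D is 1 unit north of E: delta (east=+0, north=+1); D at (east=-7, north=-6).
  C is 7 units north of D: delta (east=+0, north=+7); C at (east=-7, north=1).
  B is 7 units northwest of C: delta (east=-7, north=+7); B at (east=-14, north=8).
  A is 5 units southeast of B: delta (east=+5, north=-5); A at (east=-9, north=3).
Therefore A relative to F: (east=-9, north=3).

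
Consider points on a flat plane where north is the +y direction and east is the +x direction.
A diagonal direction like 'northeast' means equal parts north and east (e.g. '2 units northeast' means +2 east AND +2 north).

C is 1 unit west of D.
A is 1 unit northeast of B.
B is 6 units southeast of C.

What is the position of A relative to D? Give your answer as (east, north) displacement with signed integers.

Place D at the origin (east=0, north=0).
  C is 1 unit west of D: delta (east=-1, north=+0); C at (east=-1, north=0).
  B is 6 units southeast of C: delta (east=+6, north=-6); B at (east=5, north=-6).
  A is 1 unit northeast of B: delta (east=+1, north=+1); A at (east=6, north=-5).
Therefore A relative to D: (east=6, north=-5).

Answer: A is at (east=6, north=-5) relative to D.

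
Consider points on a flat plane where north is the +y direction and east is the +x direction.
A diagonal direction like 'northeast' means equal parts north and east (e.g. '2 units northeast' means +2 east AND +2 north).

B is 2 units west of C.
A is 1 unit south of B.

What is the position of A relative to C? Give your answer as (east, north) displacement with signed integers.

Answer: A is at (east=-2, north=-1) relative to C.

Derivation:
Place C at the origin (east=0, north=0).
  B is 2 units west of C: delta (east=-2, north=+0); B at (east=-2, north=0).
  A is 1 unit south of B: delta (east=+0, north=-1); A at (east=-2, north=-1).
Therefore A relative to C: (east=-2, north=-1).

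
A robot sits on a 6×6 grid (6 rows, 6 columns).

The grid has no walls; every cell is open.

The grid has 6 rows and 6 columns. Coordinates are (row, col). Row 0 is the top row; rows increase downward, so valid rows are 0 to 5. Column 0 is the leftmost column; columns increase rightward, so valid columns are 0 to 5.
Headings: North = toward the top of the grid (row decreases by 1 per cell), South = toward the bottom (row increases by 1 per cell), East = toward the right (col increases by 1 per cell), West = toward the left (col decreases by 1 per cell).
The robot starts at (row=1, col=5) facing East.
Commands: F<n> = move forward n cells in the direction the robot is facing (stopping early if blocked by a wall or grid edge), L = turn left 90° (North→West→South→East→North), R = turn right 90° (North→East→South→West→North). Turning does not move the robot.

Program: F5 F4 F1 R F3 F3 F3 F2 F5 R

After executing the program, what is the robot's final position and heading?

Start: (row=1, col=5), facing East
  F5: move forward 0/5 (blocked), now at (row=1, col=5)
  F4: move forward 0/4 (blocked), now at (row=1, col=5)
  F1: move forward 0/1 (blocked), now at (row=1, col=5)
  R: turn right, now facing South
  F3: move forward 3, now at (row=4, col=5)
  F3: move forward 1/3 (blocked), now at (row=5, col=5)
  F3: move forward 0/3 (blocked), now at (row=5, col=5)
  F2: move forward 0/2 (blocked), now at (row=5, col=5)
  F5: move forward 0/5 (blocked), now at (row=5, col=5)
  R: turn right, now facing West
Final: (row=5, col=5), facing West

Answer: Final position: (row=5, col=5), facing West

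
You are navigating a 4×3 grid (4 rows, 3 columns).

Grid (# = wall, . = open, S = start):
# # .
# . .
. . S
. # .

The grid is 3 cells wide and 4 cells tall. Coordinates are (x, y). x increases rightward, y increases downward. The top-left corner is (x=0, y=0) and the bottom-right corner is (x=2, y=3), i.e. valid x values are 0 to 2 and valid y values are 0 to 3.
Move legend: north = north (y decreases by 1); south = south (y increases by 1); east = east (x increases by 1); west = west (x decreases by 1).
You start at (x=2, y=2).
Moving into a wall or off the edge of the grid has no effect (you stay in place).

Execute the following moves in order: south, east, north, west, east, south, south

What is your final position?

Start: (x=2, y=2)
  south (south): (x=2, y=2) -> (x=2, y=3)
  east (east): blocked, stay at (x=2, y=3)
  north (north): (x=2, y=3) -> (x=2, y=2)
  west (west): (x=2, y=2) -> (x=1, y=2)
  east (east): (x=1, y=2) -> (x=2, y=2)
  south (south): (x=2, y=2) -> (x=2, y=3)
  south (south): blocked, stay at (x=2, y=3)
Final: (x=2, y=3)

Answer: Final position: (x=2, y=3)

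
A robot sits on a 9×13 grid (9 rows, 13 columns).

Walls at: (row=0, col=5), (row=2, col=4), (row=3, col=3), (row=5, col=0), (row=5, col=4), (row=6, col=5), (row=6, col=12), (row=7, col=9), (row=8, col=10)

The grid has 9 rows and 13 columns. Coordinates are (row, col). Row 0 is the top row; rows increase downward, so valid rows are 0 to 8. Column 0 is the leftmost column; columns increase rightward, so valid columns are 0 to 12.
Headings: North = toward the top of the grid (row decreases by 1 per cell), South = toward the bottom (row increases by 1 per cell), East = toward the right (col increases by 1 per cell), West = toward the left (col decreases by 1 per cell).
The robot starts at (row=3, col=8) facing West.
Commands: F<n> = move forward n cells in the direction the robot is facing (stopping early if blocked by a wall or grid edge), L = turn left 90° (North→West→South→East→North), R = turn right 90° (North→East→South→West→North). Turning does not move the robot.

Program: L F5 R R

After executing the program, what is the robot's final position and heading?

Answer: Final position: (row=8, col=8), facing North

Derivation:
Start: (row=3, col=8), facing West
  L: turn left, now facing South
  F5: move forward 5, now at (row=8, col=8)
  R: turn right, now facing West
  R: turn right, now facing North
Final: (row=8, col=8), facing North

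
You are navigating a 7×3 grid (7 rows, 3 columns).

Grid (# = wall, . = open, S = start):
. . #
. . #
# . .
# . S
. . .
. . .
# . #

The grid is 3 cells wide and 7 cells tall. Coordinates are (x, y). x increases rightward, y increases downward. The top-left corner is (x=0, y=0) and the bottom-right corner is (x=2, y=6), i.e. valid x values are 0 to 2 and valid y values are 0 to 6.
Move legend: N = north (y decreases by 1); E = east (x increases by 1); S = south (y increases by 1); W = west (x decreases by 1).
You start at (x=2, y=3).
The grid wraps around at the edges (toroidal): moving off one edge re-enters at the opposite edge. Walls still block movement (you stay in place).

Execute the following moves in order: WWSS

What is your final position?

Answer: Final position: (x=1, y=5)

Derivation:
Start: (x=2, y=3)
  W (west): (x=2, y=3) -> (x=1, y=3)
  W (west): blocked, stay at (x=1, y=3)
  S (south): (x=1, y=3) -> (x=1, y=4)
  S (south): (x=1, y=4) -> (x=1, y=5)
Final: (x=1, y=5)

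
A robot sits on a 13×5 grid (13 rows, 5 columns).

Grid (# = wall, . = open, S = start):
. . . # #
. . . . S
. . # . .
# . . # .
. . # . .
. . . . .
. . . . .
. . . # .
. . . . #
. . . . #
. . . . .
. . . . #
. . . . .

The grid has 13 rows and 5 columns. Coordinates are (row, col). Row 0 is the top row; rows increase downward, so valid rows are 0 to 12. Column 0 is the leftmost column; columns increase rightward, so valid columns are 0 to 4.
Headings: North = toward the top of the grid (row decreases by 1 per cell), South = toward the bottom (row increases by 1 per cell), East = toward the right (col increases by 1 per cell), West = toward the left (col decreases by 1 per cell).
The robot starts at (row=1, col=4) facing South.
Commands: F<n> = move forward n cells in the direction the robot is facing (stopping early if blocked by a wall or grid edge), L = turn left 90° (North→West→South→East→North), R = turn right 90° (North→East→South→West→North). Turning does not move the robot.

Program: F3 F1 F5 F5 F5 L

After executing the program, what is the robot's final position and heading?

Start: (row=1, col=4), facing South
  F3: move forward 3, now at (row=4, col=4)
  F1: move forward 1, now at (row=5, col=4)
  F5: move forward 2/5 (blocked), now at (row=7, col=4)
  F5: move forward 0/5 (blocked), now at (row=7, col=4)
  F5: move forward 0/5 (blocked), now at (row=7, col=4)
  L: turn left, now facing East
Final: (row=7, col=4), facing East

Answer: Final position: (row=7, col=4), facing East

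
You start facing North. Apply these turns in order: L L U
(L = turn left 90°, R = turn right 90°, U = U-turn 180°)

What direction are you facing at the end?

Start: North
  L (left (90° counter-clockwise)) -> West
  L (left (90° counter-clockwise)) -> South
  U (U-turn (180°)) -> North
Final: North

Answer: Final heading: North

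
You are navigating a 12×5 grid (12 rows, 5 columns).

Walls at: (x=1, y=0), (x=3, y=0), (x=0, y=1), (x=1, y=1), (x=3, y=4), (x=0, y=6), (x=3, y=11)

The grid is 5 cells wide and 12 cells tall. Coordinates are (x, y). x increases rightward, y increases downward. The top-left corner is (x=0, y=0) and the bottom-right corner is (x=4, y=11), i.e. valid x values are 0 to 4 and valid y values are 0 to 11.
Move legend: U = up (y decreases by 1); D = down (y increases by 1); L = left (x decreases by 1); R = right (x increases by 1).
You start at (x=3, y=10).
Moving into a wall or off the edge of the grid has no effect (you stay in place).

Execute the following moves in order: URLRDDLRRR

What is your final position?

Answer: Final position: (x=4, y=11)

Derivation:
Start: (x=3, y=10)
  U (up): (x=3, y=10) -> (x=3, y=9)
  R (right): (x=3, y=9) -> (x=4, y=9)
  L (left): (x=4, y=9) -> (x=3, y=9)
  R (right): (x=3, y=9) -> (x=4, y=9)
  D (down): (x=4, y=9) -> (x=4, y=10)
  D (down): (x=4, y=10) -> (x=4, y=11)
  L (left): blocked, stay at (x=4, y=11)
  [×3]R (right): blocked, stay at (x=4, y=11)
Final: (x=4, y=11)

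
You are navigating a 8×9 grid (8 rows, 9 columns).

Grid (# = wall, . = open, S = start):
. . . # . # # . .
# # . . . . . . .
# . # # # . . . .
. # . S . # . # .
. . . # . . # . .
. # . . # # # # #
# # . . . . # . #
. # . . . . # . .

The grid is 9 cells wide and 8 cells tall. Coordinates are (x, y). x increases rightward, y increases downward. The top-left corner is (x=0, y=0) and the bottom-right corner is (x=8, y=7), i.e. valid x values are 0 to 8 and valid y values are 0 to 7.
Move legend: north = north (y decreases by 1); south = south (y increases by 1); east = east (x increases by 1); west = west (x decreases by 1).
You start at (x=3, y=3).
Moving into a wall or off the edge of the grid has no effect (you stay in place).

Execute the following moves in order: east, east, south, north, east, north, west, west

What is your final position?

Start: (x=3, y=3)
  east (east): (x=3, y=3) -> (x=4, y=3)
  east (east): blocked, stay at (x=4, y=3)
  south (south): (x=4, y=3) -> (x=4, y=4)
  north (north): (x=4, y=4) -> (x=4, y=3)
  east (east): blocked, stay at (x=4, y=3)
  north (north): blocked, stay at (x=4, y=3)
  west (west): (x=4, y=3) -> (x=3, y=3)
  west (west): (x=3, y=3) -> (x=2, y=3)
Final: (x=2, y=3)

Answer: Final position: (x=2, y=3)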